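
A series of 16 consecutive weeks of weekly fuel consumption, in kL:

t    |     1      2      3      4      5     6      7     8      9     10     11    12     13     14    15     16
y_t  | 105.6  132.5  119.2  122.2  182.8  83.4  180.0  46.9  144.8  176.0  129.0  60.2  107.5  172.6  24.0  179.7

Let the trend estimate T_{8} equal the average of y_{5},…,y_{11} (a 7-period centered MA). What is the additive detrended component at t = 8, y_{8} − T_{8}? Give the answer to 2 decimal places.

Trend T_8 = (182.8 + 83.4 + 180.0 + 46.9 + 144.8 + 176.0 + 129.0) / 7 = 942.9/7 = 134.7000
Detrended value: 46.9 − 134.7000 = -87.80

-87.80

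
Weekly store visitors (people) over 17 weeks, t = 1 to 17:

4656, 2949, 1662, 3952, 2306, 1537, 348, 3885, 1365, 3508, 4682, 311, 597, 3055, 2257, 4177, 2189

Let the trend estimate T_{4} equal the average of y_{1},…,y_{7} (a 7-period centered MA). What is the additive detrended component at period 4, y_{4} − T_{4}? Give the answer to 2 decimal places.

Trend T_4 = (4656 + 2949 + 1662 + 3952 + 2306 + 1537 + 348) / 7 = 17410/7 = 2487.1429
Detrended value: 3952 − 2487.1429 = 1464.86

1464.86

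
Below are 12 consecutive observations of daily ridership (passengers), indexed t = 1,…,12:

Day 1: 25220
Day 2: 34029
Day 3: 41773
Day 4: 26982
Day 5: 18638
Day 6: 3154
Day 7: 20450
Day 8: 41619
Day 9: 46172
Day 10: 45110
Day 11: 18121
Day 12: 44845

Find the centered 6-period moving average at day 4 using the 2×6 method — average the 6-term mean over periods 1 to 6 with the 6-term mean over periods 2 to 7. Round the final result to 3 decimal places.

24568.500

Sum over 1–6: 25220 + 34029 + 41773 + 26982 + 18638 + 3154 = 149796
Sum over 2–7: 34029 + 41773 + 26982 + 18638 + 3154 + 20450 = 145026
CMA at t=4 = (149796 + 145026) / (2·6) = 294822 / 12 = 24568.500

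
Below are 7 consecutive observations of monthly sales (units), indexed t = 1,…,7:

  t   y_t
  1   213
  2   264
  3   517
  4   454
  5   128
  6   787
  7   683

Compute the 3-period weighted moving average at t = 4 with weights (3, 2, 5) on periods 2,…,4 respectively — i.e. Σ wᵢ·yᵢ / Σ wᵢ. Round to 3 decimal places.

409.600

Weighted sum: 3·264 + 2·517 + 5·454 = 792 + 1034 + 2270 = 4096
Weight total: 3 + 2 + 5 = 10
WMA = 4096 / 10 = 409.600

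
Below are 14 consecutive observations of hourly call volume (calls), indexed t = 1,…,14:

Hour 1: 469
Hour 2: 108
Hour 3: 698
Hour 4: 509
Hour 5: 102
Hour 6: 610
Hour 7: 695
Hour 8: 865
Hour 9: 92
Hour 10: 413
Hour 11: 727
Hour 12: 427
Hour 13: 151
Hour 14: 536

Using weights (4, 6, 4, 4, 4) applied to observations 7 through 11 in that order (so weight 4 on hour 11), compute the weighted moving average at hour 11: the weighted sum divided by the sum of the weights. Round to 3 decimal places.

586.273

Weighted sum: 4·695 + 6·865 + 4·92 + 4·413 + 4·727 = 2780 + 5190 + 368 + 1652 + 2908 = 12898
Weight total: 4 + 6 + 4 + 4 + 4 = 22
WMA = 12898 / 22 = 586.273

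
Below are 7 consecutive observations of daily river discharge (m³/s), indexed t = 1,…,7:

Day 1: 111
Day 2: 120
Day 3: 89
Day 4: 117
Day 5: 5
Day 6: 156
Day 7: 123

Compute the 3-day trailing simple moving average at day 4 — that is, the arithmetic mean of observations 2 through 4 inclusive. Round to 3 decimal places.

Sum of periods 2–4: 120 + 89 + 117 = 326
Divide by 3: 326 / 3 = 108.667

108.667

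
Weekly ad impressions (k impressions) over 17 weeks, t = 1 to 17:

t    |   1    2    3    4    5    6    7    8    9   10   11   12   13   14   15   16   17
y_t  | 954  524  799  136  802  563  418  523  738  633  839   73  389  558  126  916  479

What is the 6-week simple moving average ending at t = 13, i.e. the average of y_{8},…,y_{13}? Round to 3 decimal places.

Sum of periods 8–13: 523 + 738 + 633 + 839 + 73 + 389 = 3195
Divide by 6: 3195 / 6 = 532.500

532.500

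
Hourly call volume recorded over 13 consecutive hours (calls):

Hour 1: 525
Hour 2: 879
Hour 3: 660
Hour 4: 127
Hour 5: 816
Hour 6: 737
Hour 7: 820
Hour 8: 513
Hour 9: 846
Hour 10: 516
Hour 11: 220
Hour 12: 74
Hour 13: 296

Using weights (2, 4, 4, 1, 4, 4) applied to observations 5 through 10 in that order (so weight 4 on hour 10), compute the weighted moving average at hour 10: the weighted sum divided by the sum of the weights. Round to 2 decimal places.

727.42

Weighted sum: 2·816 + 4·737 + 4·820 + 1·513 + 4·846 + 4·516 = 1632 + 2948 + 3280 + 513 + 3384 + 2064 = 13821
Weight total: 2 + 4 + 4 + 1 + 4 + 4 = 19
WMA = 13821 / 19 = 727.42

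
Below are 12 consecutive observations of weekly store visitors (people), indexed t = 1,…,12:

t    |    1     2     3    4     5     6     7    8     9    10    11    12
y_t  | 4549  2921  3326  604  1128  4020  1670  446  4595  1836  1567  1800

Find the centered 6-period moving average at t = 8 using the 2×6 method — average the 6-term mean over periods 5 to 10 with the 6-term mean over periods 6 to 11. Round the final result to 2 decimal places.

2319.08

Sum over 5–10: 1128 + 4020 + 1670 + 446 + 4595 + 1836 = 13695
Sum over 6–11: 4020 + 1670 + 446 + 4595 + 1836 + 1567 = 14134
CMA at t=8 = (13695 + 14134) / (2·6) = 27829 / 12 = 2319.08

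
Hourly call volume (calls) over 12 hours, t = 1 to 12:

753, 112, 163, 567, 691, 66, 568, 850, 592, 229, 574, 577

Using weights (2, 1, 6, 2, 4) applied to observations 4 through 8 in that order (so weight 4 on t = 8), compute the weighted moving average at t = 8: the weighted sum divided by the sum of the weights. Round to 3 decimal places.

Weighted sum: 2·567 + 1·691 + 6·66 + 2·568 + 4·850 = 1134 + 691 + 396 + 1136 + 3400 = 6757
Weight total: 2 + 1 + 6 + 2 + 4 = 15
WMA = 6757 / 15 = 450.467

450.467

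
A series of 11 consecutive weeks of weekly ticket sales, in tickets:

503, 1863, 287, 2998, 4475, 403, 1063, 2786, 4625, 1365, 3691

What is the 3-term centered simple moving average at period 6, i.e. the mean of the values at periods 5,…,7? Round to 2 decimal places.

Sum of periods 5–7: 4475 + 403 + 1063 = 5941
Divide by 3: 5941 / 3 = 1980.33

1980.33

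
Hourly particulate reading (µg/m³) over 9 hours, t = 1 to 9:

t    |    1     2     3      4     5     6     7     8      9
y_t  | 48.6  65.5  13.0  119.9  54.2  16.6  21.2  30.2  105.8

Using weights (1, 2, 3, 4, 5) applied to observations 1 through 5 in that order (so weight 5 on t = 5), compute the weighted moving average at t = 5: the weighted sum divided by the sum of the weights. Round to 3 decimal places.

64.613

Weighted sum: 1·48.6 + 2·65.5 + 3·13.0 + 4·119.9 + 5·54.2 = 48.6 + 131.0 + 39.0 + 479.6 + 271.0 = 969.2
Weight total: 1 + 2 + 3 + 4 + 5 = 15
WMA = 969.2 / 15 = 64.613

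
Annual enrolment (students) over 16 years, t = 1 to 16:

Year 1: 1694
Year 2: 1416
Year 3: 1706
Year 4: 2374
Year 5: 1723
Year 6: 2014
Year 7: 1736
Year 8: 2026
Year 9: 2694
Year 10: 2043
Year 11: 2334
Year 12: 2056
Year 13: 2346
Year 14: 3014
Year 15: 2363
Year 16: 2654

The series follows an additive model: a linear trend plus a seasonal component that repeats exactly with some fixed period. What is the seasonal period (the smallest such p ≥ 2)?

First differences y_{t+1} − y_t: -278, 290, 668, -651, 291, -278, 290, 668, -651, 291, -278, 290, …
The difference pattern repeats every 5 terms and not for any smaller step, so p = 5.

5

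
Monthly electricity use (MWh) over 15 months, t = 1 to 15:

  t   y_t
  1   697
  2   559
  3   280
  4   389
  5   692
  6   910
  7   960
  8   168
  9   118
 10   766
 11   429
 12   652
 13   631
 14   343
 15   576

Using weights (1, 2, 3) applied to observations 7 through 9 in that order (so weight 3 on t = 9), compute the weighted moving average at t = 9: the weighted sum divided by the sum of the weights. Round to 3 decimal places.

Weighted sum: 1·960 + 2·168 + 3·118 = 960 + 336 + 354 = 1650
Weight total: 1 + 2 + 3 = 6
WMA = 1650 / 6 = 275.000

275.000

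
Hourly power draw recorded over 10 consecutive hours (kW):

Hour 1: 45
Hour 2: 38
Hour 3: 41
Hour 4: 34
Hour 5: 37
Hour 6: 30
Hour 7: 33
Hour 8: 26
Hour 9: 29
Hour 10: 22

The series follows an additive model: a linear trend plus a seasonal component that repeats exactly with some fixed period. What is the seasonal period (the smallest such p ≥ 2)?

First differences y_{t+1} − y_t: -7, 3, -7, 3, -7, 3, …
The difference pattern repeats every 2 terms and not for any smaller step, so p = 2.

2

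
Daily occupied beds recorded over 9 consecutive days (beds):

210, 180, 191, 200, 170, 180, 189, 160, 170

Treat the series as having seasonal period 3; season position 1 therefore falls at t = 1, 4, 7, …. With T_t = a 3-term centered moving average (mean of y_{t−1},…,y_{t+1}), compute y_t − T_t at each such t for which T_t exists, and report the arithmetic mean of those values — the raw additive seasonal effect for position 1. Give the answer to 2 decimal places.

Season position 1 occurs at t = 4, 7 (where T_t is defined).
t=4: T_4 = 187.0000; y_4 − T_4 = 200 − 187.0000 = 13.0000
t=7: T_7 = 176.3333; y_7 − T_7 = 189 − 176.3333 = 12.6667
Mean deviation: (13.0000 + 12.6667) / 2 = 12.83

12.83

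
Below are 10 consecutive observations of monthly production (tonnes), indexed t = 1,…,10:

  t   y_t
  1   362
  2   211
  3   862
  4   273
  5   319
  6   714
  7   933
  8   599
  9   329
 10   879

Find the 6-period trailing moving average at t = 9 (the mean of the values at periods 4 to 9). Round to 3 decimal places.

Sum of periods 4–9: 273 + 319 + 714 + 933 + 599 + 329 = 3167
Divide by 6: 3167 / 6 = 527.833

527.833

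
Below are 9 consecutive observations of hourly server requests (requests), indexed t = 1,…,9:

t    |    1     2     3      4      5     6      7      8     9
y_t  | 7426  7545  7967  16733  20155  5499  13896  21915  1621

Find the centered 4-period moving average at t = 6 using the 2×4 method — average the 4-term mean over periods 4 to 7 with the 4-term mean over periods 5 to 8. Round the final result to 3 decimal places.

Sum over 4–7: 16733 + 20155 + 5499 + 13896 = 56283
Sum over 5–8: 20155 + 5499 + 13896 + 21915 = 61465
CMA at t=6 = (56283 + 61465) / (2·4) = 117748 / 8 = 14718.500

14718.500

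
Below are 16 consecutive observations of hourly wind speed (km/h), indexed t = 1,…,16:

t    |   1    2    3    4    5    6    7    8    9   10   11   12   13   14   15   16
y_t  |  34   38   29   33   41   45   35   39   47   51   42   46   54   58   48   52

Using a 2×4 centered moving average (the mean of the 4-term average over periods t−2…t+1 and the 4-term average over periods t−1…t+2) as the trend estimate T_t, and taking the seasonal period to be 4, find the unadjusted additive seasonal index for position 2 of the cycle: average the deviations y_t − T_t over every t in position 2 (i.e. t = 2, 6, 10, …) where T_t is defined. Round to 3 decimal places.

5.625

Season position 2 occurs at t = 6, 10, 14 (where T_t is defined).
t=6: T_6 = 39.25000; y_6 − T_6 = 45 − 39.25000 = 5.75000
t=10: T_10 = 45.62500; y_10 − T_10 = 51 − 45.62500 = 5.37500
t=14: T_14 = 52.25000; y_14 − T_14 = 58 − 52.25000 = 5.75000
Mean deviation: (5.75000 + 5.37500 + 5.75000) / 3 = 5.625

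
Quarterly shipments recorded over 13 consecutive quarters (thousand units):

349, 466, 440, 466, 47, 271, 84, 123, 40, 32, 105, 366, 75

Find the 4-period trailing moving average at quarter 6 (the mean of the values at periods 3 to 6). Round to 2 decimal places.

306.00

Sum of periods 3–6: 440 + 466 + 47 + 271 = 1224
Divide by 4: 1224 / 4 = 306.00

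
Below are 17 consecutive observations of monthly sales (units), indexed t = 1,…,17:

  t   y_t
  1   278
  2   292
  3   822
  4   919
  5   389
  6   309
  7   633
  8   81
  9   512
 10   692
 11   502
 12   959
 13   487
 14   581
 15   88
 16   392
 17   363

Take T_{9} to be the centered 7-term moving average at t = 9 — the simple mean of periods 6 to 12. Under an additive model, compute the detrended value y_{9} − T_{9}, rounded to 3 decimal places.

Trend T_9 = (309 + 633 + 81 + 512 + 692 + 502 + 959) / 7 = 3688/7 = 526.85714
Detrended value: 512 − 526.85714 = -14.857

-14.857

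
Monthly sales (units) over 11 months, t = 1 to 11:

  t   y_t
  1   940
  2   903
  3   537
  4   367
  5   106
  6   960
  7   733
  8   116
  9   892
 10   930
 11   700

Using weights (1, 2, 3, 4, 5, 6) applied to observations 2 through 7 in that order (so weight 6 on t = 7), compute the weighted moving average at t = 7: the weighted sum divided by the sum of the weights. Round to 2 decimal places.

Weighted sum: 1·903 + 2·537 + 3·367 + 4·106 + 5·960 + 6·733 = 903 + 1074 + 1101 + 424 + 4800 + 4398 = 12700
Weight total: 1 + 2 + 3 + 4 + 5 + 6 = 21
WMA = 12700 / 21 = 604.76

604.76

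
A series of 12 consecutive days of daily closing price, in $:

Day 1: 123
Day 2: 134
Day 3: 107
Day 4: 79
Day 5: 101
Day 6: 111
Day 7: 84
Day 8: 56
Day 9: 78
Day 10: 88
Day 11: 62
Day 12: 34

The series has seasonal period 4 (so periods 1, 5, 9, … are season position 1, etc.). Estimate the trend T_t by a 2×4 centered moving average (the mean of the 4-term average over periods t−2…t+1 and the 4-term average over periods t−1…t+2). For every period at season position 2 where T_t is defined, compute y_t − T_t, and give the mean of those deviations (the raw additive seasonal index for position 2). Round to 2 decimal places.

Season position 2 occurs at t = 6, 10 (where T_t is defined).
t=6: T_6 = 90.8750; y_6 − T_6 = 111 − 90.8750 = 20.1250
t=10: T_10 = 68.2500; y_10 − T_10 = 88 − 68.2500 = 19.7500
Mean deviation: (20.1250 + 19.7500) / 2 = 19.94

19.94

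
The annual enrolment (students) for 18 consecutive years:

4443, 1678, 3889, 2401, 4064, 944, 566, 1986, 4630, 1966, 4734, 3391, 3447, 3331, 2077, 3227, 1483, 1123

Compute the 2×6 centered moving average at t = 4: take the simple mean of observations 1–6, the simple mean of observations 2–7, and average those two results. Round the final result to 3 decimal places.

2580.083

Sum over 1–6: 4443 + 1678 + 3889 + 2401 + 4064 + 944 = 17419
Sum over 2–7: 1678 + 3889 + 2401 + 4064 + 944 + 566 = 13542
CMA at t=4 = (17419 + 13542) / (2·6) = 30961 / 12 = 2580.083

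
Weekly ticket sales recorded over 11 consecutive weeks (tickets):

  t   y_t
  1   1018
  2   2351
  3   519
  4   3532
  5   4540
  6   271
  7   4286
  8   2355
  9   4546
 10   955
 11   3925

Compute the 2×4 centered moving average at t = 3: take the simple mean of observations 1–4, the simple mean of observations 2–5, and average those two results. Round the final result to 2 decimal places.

Sum over 1–4: 1018 + 2351 + 519 + 3532 = 7420
Sum over 2–5: 2351 + 519 + 3532 + 4540 = 10942
CMA at t=3 = (7420 + 10942) / (2·4) = 18362 / 8 = 2295.25

2295.25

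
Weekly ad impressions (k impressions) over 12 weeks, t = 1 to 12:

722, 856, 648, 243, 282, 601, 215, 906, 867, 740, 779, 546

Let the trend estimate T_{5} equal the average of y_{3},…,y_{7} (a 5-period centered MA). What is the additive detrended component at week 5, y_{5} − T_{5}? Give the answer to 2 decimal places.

-115.80

Trend T_5 = (648 + 243 + 282 + 601 + 215) / 5 = 1989/5 = 397.8000
Detrended value: 282 − 397.8000 = -115.80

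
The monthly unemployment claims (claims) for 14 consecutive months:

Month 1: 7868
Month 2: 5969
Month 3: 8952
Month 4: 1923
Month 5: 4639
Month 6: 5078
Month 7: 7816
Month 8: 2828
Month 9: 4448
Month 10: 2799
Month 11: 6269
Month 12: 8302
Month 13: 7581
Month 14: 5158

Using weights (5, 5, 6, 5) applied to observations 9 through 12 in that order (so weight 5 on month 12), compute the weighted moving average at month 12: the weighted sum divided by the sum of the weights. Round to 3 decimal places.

5493.286

Weighted sum: 5·4448 + 5·2799 + 6·6269 + 5·8302 = 22240 + 13995 + 37614 + 41510 = 115359
Weight total: 5 + 5 + 6 + 5 = 21
WMA = 115359 / 21 = 5493.286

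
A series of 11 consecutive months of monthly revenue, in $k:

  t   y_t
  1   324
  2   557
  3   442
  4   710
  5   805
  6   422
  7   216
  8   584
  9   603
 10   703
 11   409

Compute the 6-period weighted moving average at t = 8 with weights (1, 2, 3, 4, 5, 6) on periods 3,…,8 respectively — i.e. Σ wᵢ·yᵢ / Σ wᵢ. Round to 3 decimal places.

Weighted sum: 1·442 + 2·710 + 3·805 + 4·422 + 5·216 + 6·584 = 442 + 1420 + 2415 + 1688 + 1080 + 3504 = 10549
Weight total: 1 + 2 + 3 + 4 + 5 + 6 = 21
WMA = 10549 / 21 = 502.333

502.333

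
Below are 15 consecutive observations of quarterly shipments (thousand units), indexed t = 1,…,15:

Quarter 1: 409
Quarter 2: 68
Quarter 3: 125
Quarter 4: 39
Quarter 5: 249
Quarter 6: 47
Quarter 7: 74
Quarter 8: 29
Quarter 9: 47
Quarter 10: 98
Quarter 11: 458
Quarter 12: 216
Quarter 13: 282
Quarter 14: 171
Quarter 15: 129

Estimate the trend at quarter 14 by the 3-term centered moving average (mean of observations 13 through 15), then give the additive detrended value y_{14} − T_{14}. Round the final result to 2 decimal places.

-23.00

Trend T_14 = (282 + 171 + 129) / 3 = 582/3 = 194.0000
Detrended value: 171 − 194.0000 = -23.00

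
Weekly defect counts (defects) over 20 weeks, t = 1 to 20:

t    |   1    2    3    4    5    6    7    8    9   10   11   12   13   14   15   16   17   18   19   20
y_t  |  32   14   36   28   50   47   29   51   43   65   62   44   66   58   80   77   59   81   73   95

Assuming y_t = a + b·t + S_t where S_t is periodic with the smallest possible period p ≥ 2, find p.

5

First differences y_{t+1} − y_t: -18, 22, -8, 22, -3, -18, 22, -8, 22, -3, -18, 22, …
The difference pattern repeats every 5 terms and not for any smaller step, so p = 5.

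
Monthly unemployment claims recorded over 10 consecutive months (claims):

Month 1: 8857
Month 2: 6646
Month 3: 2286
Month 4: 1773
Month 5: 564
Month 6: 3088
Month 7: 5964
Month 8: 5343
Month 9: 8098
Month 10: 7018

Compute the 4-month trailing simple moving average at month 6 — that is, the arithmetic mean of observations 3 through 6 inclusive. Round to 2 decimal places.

1927.75

Sum of periods 3–6: 2286 + 1773 + 564 + 3088 = 7711
Divide by 4: 7711 / 4 = 1927.75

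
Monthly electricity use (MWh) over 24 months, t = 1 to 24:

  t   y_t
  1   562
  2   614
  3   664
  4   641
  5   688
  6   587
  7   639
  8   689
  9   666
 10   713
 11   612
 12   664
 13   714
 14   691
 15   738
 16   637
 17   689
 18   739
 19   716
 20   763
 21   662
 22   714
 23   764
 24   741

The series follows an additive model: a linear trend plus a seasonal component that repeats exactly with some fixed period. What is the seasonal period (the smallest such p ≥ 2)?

5

First differences y_{t+1} − y_t: 52, 50, -23, 47, -101, 52, 50, -23, 47, -101, 52, 50, …
The difference pattern repeats every 5 terms and not for any smaller step, so p = 5.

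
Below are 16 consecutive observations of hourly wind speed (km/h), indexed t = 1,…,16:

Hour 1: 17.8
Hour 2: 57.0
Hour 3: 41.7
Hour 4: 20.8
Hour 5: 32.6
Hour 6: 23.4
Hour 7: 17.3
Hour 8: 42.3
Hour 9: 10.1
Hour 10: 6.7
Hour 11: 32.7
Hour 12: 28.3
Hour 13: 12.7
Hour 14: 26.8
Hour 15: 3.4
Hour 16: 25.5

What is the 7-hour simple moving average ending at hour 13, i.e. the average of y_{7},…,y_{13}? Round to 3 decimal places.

Sum of periods 7–13: 17.3 + 42.3 + 10.1 + 6.7 + 32.7 + 28.3 + 12.7 = 150.1
Divide by 7: 150.1 / 7 = 21.443

21.443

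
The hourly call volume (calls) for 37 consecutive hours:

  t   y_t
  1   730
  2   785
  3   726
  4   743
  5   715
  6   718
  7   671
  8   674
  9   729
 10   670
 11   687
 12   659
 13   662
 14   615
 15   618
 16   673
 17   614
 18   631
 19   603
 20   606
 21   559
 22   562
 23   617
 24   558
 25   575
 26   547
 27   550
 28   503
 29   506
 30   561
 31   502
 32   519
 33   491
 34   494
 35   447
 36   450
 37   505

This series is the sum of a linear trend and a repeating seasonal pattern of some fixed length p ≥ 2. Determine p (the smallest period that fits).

7

First differences y_{t+1} − y_t: 55, -59, 17, -28, 3, -47, 3, 55, -59, 17, -28, 3, -47, 3, 55, -59, …
The difference pattern repeats every 7 terms and not for any smaller step, so p = 7.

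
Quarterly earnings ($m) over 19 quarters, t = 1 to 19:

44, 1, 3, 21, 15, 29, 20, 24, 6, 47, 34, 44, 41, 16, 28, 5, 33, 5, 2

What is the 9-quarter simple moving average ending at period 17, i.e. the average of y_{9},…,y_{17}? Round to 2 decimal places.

28.22

Sum of periods 9–17: 6 + 47 + 34 + 44 + 41 + 16 + 28 + 5 + 33 = 254
Divide by 9: 254 / 9 = 28.22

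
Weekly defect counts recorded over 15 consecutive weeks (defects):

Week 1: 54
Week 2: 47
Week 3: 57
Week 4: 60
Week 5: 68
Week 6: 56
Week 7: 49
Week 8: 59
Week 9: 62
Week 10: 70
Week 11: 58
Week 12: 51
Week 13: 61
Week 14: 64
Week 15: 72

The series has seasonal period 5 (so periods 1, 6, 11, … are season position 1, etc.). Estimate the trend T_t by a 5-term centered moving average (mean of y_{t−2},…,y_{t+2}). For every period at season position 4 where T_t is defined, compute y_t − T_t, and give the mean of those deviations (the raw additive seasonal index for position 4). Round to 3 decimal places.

Season position 4 occurs at t = 4, 9 (where T_t is defined).
t=4: T_4 = 57.60000; y_4 − T_4 = 60 − 57.60000 = 2.40000
t=9: T_9 = 59.60000; y_9 − T_9 = 62 − 59.60000 = 2.40000
Mean deviation: (2.40000 + 2.40000) / 2 = 2.400

2.400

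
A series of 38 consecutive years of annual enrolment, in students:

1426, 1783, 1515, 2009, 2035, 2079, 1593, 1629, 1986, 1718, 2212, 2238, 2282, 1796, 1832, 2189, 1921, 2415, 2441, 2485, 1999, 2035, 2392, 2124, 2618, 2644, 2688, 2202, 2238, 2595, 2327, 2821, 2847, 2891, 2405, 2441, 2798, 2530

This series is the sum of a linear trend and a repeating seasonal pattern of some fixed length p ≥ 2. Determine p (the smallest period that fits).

7

First differences y_{t+1} − y_t: 357, -268, 494, 26, 44, -486, 36, 357, -268, 494, 26, 44, -486, 36, 357, -268, …
The difference pattern repeats every 7 terms and not for any smaller step, so p = 7.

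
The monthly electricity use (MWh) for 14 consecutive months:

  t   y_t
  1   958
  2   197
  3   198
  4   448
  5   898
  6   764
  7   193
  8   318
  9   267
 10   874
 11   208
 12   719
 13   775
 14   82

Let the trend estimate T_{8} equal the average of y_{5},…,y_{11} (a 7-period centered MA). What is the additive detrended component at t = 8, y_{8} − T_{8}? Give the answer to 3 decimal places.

Trend T_8 = (898 + 764 + 193 + 318 + 267 + 874 + 208) / 7 = 3522/7 = 503.14286
Detrended value: 318 − 503.14286 = -185.143

-185.143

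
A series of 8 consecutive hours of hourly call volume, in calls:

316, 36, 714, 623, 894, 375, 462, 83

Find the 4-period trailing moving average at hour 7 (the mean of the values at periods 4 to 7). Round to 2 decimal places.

588.50

Sum of periods 4–7: 623 + 894 + 375 + 462 = 2354
Divide by 4: 2354 / 4 = 588.50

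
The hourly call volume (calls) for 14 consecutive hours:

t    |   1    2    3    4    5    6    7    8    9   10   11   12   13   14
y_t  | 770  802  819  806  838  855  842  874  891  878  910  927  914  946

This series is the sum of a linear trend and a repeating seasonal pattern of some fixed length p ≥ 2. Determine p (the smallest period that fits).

First differences y_{t+1} − y_t: 32, 17, -13, 32, 17, -13, 32, 17, …
The difference pattern repeats every 3 terms and not for any smaller step, so p = 3.

3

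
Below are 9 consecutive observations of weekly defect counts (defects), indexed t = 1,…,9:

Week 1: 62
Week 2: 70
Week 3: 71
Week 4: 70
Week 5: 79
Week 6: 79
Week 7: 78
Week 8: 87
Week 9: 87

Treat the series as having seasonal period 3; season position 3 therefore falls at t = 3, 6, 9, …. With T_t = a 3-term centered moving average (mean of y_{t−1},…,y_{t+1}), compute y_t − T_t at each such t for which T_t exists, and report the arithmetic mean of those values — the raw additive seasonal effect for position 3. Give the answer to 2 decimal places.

0.50

Season position 3 occurs at t = 3, 6 (where T_t is defined).
t=3: T_3 = 70.3333; y_3 − T_3 = 71 − 70.3333 = 0.6667
t=6: T_6 = 78.6667; y_6 − T_6 = 79 − 78.6667 = 0.3333
Mean deviation: (0.6667 + 0.3333) / 2 = 0.50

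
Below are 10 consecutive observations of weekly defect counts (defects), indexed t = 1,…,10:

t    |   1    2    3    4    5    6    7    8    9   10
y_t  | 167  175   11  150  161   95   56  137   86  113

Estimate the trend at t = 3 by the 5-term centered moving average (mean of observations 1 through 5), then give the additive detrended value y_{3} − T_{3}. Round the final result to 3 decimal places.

-121.800

Trend T_3 = (167 + 175 + 11 + 150 + 161) / 5 = 664/5 = 132.80000
Detrended value: 11 − 132.80000 = -121.800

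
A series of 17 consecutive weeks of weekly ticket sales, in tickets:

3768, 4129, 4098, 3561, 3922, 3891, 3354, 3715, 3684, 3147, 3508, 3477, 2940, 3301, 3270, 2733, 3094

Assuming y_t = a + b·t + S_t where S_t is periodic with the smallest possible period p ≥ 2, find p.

First differences y_{t+1} − y_t: 361, -31, -537, 361, -31, -537, 361, -31, …
The difference pattern repeats every 3 terms and not for any smaller step, so p = 3.

3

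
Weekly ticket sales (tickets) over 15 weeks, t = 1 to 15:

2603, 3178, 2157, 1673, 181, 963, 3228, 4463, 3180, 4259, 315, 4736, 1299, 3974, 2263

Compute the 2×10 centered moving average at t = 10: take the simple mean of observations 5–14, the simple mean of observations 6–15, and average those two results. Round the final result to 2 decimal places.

Sum over 5–14: 181 + 963 + 3228 + 4463 + 3180 + 4259 + 315 + 4736 + 1299 + 3974 = 26598
Sum over 6–15: 963 + 3228 + 4463 + 3180 + 4259 + 315 + 4736 + 1299 + 3974 + 2263 = 28680
CMA at t=10 = (26598 + 28680) / (2·10) = 55278 / 20 = 2763.90

2763.90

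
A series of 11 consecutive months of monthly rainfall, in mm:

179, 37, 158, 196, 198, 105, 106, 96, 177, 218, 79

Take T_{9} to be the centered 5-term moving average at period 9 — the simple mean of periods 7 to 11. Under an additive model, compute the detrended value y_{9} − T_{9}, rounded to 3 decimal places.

41.800

Trend T_9 = (106 + 96 + 177 + 218 + 79) / 5 = 676/5 = 135.20000
Detrended value: 177 − 135.20000 = 41.800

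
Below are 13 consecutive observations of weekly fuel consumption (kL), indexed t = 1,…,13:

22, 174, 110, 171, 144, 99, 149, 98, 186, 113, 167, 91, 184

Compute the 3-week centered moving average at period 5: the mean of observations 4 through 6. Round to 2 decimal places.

Sum of periods 4–6: 171 + 144 + 99 = 414
Divide by 3: 414 / 3 = 138.00

138.00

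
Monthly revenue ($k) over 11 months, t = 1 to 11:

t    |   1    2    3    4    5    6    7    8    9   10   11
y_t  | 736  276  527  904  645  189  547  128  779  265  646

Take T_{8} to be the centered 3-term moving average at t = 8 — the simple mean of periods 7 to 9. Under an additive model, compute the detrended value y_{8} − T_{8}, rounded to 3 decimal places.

-356.667

Trend T_8 = (547 + 128 + 779) / 3 = 1454/3 = 484.66667
Detrended value: 128 − 484.66667 = -356.667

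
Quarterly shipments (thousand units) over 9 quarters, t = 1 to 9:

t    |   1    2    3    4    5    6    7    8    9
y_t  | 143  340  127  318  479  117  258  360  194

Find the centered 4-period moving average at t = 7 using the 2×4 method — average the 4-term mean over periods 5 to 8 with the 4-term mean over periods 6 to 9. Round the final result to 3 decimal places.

267.875

Sum over 5–8: 479 + 117 + 258 + 360 = 1214
Sum over 6–9: 117 + 258 + 360 + 194 = 929
CMA at t=7 = (1214 + 929) / (2·4) = 2143 / 8 = 267.875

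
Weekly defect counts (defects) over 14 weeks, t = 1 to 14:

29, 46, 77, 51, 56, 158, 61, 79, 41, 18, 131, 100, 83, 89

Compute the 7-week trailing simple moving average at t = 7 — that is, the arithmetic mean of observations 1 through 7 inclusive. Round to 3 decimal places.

68.286

Sum of periods 1–7: 29 + 46 + 77 + 51 + 56 + 158 + 61 = 478
Divide by 7: 478 / 7 = 68.286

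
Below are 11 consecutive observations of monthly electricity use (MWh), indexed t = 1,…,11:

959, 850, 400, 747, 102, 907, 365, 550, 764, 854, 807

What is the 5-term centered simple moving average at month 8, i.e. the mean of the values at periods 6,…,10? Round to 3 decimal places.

Sum of periods 6–10: 907 + 365 + 550 + 764 + 854 = 3440
Divide by 5: 3440 / 5 = 688.000

688.000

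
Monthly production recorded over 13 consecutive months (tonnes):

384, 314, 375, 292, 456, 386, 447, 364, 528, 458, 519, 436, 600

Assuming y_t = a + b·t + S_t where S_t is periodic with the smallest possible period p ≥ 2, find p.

4

First differences y_{t+1} − y_t: -70, 61, -83, 164, -70, 61, -83, 164, -70, 61, …
The difference pattern repeats every 4 terms and not for any smaller step, so p = 4.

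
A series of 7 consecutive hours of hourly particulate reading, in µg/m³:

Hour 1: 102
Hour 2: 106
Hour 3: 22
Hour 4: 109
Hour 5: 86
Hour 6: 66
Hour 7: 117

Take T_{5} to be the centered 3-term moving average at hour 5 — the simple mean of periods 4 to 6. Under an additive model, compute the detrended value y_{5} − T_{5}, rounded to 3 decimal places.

-1.000

Trend T_5 = (109 + 86 + 66) / 3 = 261/3 = 87.00000
Detrended value: 86 − 87.00000 = -1.000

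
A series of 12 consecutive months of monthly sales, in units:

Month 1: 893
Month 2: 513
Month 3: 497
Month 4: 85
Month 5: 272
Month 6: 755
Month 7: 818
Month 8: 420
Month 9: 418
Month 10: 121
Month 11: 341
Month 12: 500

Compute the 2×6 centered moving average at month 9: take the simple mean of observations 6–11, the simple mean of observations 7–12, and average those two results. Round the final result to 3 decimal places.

457.583

Sum over 6–11: 755 + 818 + 420 + 418 + 121 + 341 = 2873
Sum over 7–12: 818 + 420 + 418 + 121 + 341 + 500 = 2618
CMA at t=9 = (2873 + 2618) / (2·6) = 5491 / 12 = 457.583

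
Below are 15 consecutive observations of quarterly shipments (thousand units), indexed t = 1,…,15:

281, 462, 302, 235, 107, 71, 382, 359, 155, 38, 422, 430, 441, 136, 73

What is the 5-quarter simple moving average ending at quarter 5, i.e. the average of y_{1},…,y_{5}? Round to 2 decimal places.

Sum of periods 1–5: 281 + 462 + 302 + 235 + 107 = 1387
Divide by 5: 1387 / 5 = 277.40

277.40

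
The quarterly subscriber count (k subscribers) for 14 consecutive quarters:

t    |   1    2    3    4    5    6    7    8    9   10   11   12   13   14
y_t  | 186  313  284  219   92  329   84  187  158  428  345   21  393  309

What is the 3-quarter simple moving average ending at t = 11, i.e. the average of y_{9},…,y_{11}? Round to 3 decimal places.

Sum of periods 9–11: 158 + 428 + 345 = 931
Divide by 3: 931 / 3 = 310.333

310.333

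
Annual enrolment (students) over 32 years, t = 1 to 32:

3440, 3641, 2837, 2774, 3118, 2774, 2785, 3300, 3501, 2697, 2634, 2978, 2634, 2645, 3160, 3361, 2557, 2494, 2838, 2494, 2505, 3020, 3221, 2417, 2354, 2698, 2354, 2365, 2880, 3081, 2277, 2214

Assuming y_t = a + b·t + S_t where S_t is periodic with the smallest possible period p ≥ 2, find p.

First differences y_{t+1} − y_t: 201, -804, -63, 344, -344, 11, 515, 201, -804, -63, 344, -344, 11, 515, 201, -804, …
The difference pattern repeats every 7 terms and not for any smaller step, so p = 7.

7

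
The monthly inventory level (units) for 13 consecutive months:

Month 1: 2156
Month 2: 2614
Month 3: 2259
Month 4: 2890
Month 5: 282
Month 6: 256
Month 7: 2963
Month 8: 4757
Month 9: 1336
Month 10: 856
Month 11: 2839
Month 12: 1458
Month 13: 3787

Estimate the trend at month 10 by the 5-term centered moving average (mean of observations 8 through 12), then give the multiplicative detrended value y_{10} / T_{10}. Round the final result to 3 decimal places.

0.381

Trend T_10 = (4757 + 1336 + 856 + 2839 + 1458) / 5 = 11246/5 = 2249.20000
Ratio to trend: 856 / 2249.20000 = 0.381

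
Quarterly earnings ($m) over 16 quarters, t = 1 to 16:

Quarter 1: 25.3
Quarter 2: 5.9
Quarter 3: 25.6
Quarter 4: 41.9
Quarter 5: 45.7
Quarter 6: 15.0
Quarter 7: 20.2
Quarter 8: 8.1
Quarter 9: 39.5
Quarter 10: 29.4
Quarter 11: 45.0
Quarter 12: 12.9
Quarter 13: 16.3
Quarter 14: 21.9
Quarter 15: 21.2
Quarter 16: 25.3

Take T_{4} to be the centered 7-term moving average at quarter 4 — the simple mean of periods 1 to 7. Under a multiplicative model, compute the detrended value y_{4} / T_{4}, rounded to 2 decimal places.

1.63

Trend T_4 = (25.3 + 5.9 + 25.6 + 41.9 + 45.7 + 15.0 + 20.2) / 7 = 179.6/7 = 25.6571
Ratio to trend: 41.9 / 25.6571 = 1.63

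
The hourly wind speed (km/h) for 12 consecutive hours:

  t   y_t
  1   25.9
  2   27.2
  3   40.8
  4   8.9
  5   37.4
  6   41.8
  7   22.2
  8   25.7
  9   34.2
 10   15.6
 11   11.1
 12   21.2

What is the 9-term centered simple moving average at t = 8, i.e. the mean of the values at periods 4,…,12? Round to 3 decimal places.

Sum of periods 4–12: 8.9 + 37.4 + 41.8 + 22.2 + 25.7 + 34.2 + 15.6 + 11.1 + 21.2 = 218.1
Divide by 9: 218.1 / 9 = 24.233

24.233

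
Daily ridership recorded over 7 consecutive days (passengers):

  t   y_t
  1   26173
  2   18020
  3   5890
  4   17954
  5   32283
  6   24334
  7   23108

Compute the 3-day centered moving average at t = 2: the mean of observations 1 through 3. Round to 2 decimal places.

16694.33

Sum of periods 1–3: 26173 + 18020 + 5890 = 50083
Divide by 3: 50083 / 3 = 16694.33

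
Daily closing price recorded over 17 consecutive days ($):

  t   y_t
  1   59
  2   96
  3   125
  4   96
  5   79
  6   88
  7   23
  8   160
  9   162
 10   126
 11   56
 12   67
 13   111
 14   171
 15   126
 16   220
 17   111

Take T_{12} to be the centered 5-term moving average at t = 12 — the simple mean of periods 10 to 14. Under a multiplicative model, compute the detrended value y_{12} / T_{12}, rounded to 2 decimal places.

0.63

Trend T_12 = (126 + 56 + 67 + 111 + 171) / 5 = 531/5 = 106.2000
Ratio to trend: 67 / 106.2000 = 0.63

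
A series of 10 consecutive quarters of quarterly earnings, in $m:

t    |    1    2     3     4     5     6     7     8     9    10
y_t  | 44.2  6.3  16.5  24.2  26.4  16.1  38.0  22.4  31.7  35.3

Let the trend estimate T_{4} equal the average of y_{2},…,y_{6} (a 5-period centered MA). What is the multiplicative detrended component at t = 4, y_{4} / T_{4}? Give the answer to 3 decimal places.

1.352

Trend T_4 = (6.3 + 16.5 + 24.2 + 26.4 + 16.1) / 5 = 89.5/5 = 17.90000
Ratio to trend: 24.2 / 17.90000 = 1.352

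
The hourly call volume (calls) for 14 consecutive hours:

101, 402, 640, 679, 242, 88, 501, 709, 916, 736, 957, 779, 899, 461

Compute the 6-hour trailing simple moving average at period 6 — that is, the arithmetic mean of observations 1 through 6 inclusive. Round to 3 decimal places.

358.667

Sum of periods 1–6: 101 + 402 + 640 + 679 + 242 + 88 = 2152
Divide by 6: 2152 / 6 = 358.667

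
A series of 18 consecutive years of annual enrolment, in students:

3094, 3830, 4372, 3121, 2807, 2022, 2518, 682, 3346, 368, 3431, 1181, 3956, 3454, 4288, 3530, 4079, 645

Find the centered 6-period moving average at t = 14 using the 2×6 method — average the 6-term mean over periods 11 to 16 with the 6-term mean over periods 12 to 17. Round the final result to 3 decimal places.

3360.667

Sum over 11–16: 3431 + 1181 + 3956 + 3454 + 4288 + 3530 = 19840
Sum over 12–17: 1181 + 3956 + 3454 + 4288 + 3530 + 4079 = 20488
CMA at t=14 = (19840 + 20488) / (2·6) = 40328 / 12 = 3360.667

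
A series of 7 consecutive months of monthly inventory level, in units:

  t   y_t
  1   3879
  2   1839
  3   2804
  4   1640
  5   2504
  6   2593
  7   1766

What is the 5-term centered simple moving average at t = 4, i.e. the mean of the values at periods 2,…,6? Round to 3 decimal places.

Sum of periods 2–6: 1839 + 2804 + 1640 + 2504 + 2593 = 11380
Divide by 5: 11380 / 5 = 2276.000

2276.000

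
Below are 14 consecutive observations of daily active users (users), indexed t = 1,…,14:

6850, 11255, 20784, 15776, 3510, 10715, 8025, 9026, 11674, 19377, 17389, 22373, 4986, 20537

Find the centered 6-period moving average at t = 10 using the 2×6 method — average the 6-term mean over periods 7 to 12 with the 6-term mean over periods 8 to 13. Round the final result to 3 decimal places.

14390.750

Sum over 7–12: 8025 + 9026 + 11674 + 19377 + 17389 + 22373 = 87864
Sum over 8–13: 9026 + 11674 + 19377 + 17389 + 22373 + 4986 = 84825
CMA at t=10 = (87864 + 84825) / (2·6) = 172689 / 12 = 14390.750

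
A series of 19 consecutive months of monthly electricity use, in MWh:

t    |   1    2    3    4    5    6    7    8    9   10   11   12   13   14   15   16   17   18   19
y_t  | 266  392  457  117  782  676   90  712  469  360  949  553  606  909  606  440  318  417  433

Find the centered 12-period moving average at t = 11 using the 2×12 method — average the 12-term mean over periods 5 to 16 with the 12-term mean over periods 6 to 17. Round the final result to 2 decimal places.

Sum over 5–16: 782 + 676 + 90 + 712 + 469 + 360 + 949 + 553 + 606 + 909 + 606 + 440 = 7152
Sum over 6–17: 676 + 90 + 712 + 469 + 360 + 949 + 553 + 606 + 909 + 606 + 440 + 318 = 6688
CMA at t=11 = (7152 + 6688) / (2·12) = 13840 / 24 = 576.67

576.67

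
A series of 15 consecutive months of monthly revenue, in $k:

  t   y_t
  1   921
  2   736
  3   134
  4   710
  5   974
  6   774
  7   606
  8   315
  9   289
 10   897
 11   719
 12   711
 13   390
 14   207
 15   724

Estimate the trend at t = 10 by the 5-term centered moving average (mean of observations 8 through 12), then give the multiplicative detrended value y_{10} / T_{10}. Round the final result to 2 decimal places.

1.53

Trend T_10 = (315 + 289 + 897 + 719 + 711) / 5 = 2931/5 = 586.2000
Ratio to trend: 897 / 586.2000 = 1.53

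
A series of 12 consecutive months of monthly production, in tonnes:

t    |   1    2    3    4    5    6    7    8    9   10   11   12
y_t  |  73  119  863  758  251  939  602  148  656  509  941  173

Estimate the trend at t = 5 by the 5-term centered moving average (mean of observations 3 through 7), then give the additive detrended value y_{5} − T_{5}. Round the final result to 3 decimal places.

-431.600

Trend T_5 = (863 + 758 + 251 + 939 + 602) / 5 = 3413/5 = 682.60000
Detrended value: 251 − 682.60000 = -431.600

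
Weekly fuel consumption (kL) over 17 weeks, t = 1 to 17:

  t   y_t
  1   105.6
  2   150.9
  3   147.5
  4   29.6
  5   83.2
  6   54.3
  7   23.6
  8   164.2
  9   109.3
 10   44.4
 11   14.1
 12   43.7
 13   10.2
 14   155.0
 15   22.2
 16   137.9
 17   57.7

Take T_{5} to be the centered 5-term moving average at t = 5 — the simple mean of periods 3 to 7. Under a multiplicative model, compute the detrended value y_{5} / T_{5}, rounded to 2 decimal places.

1.23

Trend T_5 = (147.5 + 29.6 + 83.2 + 54.3 + 23.6) / 5 = 338.2/5 = 67.6400
Ratio to trend: 83.2 / 67.6400 = 1.23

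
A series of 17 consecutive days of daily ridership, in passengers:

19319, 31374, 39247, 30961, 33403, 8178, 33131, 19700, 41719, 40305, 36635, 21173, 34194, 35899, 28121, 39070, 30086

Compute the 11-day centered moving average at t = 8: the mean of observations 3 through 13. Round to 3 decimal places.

30786.000

Sum of periods 3–13: 39247 + 30961 + 33403 + 8178 + 33131 + 19700 + 41719 + 40305 + 36635 + 21173 + 34194 = 338646
Divide by 11: 338646 / 11 = 30786.000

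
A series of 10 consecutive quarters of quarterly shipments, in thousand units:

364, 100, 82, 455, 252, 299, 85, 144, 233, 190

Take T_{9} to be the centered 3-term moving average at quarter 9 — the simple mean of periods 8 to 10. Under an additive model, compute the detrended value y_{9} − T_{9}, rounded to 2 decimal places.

44.00

Trend T_9 = (144 + 233 + 190) / 3 = 567/3 = 189.0000
Detrended value: 233 − 189.0000 = 44.00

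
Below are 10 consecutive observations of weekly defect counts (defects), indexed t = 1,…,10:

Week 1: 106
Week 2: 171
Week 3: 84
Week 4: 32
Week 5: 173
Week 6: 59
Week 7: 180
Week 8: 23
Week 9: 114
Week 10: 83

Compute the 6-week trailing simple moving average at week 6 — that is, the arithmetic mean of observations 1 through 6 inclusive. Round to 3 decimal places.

104.167

Sum of periods 1–6: 106 + 171 + 84 + 32 + 173 + 59 = 625
Divide by 6: 625 / 6 = 104.167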